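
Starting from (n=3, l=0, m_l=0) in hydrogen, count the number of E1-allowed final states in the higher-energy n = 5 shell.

3

E1 requires Δl = ±1, so l_f ∈ {-1, 1}; with 0 ≤ l_f ≤ n_f−1 = 4, the allowed l_f values are {1}.
For l_f = 1: m_f ∈ {m_i−1, m_i, m_i+1} ∩ [−1, 1] = {-1, 0, 1} → 3 states.
Total: 3.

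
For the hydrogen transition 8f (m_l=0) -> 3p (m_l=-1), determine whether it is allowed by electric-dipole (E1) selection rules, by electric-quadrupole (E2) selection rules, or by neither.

Δl = 1 − 3 = -2; l_i + l_f = 4.
Δm_l = -1.
E1 (Δl = ±1, |Δm_l| ≤ 1): not satisfied.
E2 (Δl = 0,±2, l_i+l_f ≥ 2, |Δm_l| ≤ 2): satisfied.

E2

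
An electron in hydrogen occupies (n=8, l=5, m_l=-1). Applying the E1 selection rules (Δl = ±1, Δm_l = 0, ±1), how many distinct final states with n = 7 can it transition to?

6

E1 requires Δl = ±1, so l_f ∈ {4, 6}; with 0 ≤ l_f ≤ n_f−1 = 6, the allowed l_f values are {4, 6}.
For l_f = 4: m_f ∈ {m_i−1, m_i, m_i+1} ∩ [−4, 4] = {-2, -1, 0} → 3 states.
For l_f = 6: m_f ∈ {m_i−1, m_i, m_i+1} ∩ [−6, 6] = {-2, -1, 0} → 3 states.
Total: 6.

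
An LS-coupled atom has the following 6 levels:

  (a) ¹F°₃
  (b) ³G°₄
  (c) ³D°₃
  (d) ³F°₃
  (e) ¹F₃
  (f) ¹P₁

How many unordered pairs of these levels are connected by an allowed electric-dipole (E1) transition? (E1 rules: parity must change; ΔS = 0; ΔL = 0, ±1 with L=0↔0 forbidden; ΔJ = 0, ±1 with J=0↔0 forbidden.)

(a)–(b): forbidden (parity, ΔS).
(a)–(c): forbidden (parity, ΔS).
(a)–(d): forbidden (parity, ΔS).
(a)–(e): allowed.
(a)–(f): forbidden (ΔL, ΔJ).
(b)–(c): forbidden (parity, ΔL).
(b)–(d): forbidden (parity).
(b)–(e): forbidden (ΔS).
(b)–(f): forbidden (ΔS, ΔL, ΔJ).
(c)–(d): forbidden (parity).
(c)–(e): forbidden (ΔS).
(c)–(f): forbidden (ΔS, ΔJ).
(d)–(e): forbidden (ΔS).
(d)–(f): forbidden (ΔS, ΔL, ΔJ).
(e)–(f): forbidden (parity, ΔL, ΔJ).
Allowed pairs: 1 of 15.

1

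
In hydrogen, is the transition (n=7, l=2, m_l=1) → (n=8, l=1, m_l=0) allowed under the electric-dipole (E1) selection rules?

Δl = 1 − 2 = -1; the E1 rule Δl = ±1 is ✓.
m_l: 1 → 0 (Δm_l = -1). |Δm_l| ≤ 1 ✓.
All E1 selection rules are satisfied.

allowed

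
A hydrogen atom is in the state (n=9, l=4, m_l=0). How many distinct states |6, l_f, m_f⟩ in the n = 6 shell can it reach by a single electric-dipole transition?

E1 requires Δl = ±1, so l_f ∈ {3, 5}; with 0 ≤ l_f ≤ n_f−1 = 5, the allowed l_f values are {3, 5}.
For l_f = 3: m_f ∈ {m_i−1, m_i, m_i+1} ∩ [−3, 3] = {-1, 0, 1} → 3 states.
For l_f = 5: m_f ∈ {m_i−1, m_i, m_i+1} ∩ [−5, 5] = {-1, 0, 1} → 3 states.
Total: 6.

6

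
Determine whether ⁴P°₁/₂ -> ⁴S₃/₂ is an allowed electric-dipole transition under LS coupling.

allowed

Parity must change: odd → even — ✓.
ΔS = 0: S: 3/2 → 3/2 — ✓.
ΔL = 0, ±1 (not L=0↔0): L: 1 → 0, ΔL = -1 — ✓.
ΔJ = 0, ±1 (not J=0↔0): J: 1/2 → 3/2, ΔJ = +1 — ✓.
All four E1 rules are satisfied.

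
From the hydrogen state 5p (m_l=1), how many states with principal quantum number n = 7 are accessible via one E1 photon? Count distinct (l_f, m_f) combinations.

4

E1 requires Δl = ±1, so l_f ∈ {0, 2}; with 0 ≤ l_f ≤ n_f−1 = 6, the allowed l_f values are {0, 2}.
For l_f = 0: m_f ∈ {m_i−1, m_i, m_i+1} ∩ [−0, 0] = {0} → 1 state.
For l_f = 2: m_f ∈ {m_i−1, m_i, m_i+1} ∩ [−2, 2] = {0, 1, 2} → 3 states.
Total: 4.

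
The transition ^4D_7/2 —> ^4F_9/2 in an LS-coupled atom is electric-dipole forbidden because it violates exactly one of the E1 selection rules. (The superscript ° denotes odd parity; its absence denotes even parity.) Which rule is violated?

Reading off the term symbols: S 3/2→3/2, L 2→3, J 7/2→9/2, parity even→even.
Parity must change: even → even — fails.
ΔS = 0: S: 3/2 → 3/2 — passes.
ΔL = 0, ±1 (not L=0↔0): L: 2 → 3, ΔL = +1 — passes.
ΔJ = 0, ±1 (not J=0↔0): J: 7/2 → 9/2, ΔJ = +1 — passes.

parity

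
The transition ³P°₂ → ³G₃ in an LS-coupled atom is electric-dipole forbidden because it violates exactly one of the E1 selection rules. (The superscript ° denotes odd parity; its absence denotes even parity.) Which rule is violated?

the ΔL = 0, ±1 rule

Reading off the term symbols: S 1→1, L 1→4, J 2→3, parity odd→even.
Parity must change: odd → even — satisfied.
ΔS = 0: S: 1 → 1 — satisfied.
ΔL = 0, ±1 (not L=0↔0): L: 1 → 4, ΔL = +3 — violated.
ΔJ = 0, ±1 (not J=0↔0): J: 2 → 3, ΔJ = +1 — satisfied.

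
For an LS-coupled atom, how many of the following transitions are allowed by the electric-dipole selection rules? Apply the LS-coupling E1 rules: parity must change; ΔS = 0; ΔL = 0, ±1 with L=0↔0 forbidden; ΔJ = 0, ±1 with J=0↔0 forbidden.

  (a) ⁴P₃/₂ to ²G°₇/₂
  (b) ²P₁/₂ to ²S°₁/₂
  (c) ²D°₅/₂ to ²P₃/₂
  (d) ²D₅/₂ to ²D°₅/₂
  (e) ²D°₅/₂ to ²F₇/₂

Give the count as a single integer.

(a) forbidden (ΔS, ΔL, ΔJ fail)
(b) allowed
(c) allowed
(d) allowed
(e) allowed
Total allowed: 4 of 5.

4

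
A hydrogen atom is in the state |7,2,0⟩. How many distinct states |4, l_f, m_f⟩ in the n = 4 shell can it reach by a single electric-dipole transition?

6

E1 requires Δl = ±1, so l_f ∈ {1, 3}; with 0 ≤ l_f ≤ n_f−1 = 3, the allowed l_f values are {1, 3}.
For l_f = 1: m_f ∈ {m_i−1, m_i, m_i+1} ∩ [−1, 1] = {-1, 0, 1} → 3 states.
For l_f = 3: m_f ∈ {m_i−1, m_i, m_i+1} ∩ [−3, 3] = {-1, 0, 1} → 3 states.
Total: 6.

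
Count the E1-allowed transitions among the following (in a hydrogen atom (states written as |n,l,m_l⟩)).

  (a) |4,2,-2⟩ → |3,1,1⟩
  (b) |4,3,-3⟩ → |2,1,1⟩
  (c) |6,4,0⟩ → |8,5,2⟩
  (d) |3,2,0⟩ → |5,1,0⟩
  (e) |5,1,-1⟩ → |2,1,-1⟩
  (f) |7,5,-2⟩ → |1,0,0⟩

1

(a) forbidden — Δm_l = +3 (E1 requires Δm_l = 0, ±1)
(b) forbidden — Δl = -2 (E1 requires Δl = ±1); Δm_l = +4 (E1 requires Δm_l = 0, ±1)
(c) forbidden — Δm_l = +2 (E1 requires Δm_l = 0, ±1)
(d) allowed
(e) forbidden — Δl = +0 (E1 requires Δl = ±1)
(f) forbidden — Δl = -5 (E1 requires Δl = ±1); Δm_l = +2 (E1 requires Δm_l = 0, ±1)
Total allowed: 1 of 6.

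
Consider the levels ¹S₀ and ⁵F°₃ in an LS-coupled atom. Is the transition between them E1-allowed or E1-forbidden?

forbidden

ΔS = 0: S: 0 → 2 — violated.
Parity must change: even → odd — satisfied.
ΔJ = 0, ±1 (not J=0↔0): J: 0 → 3, ΔJ = +3 — violated.
ΔL = 0, ±1 (not L=0↔0): L: 0 → 3, ΔL = +3 — violated.
Rule(s) violated: ΔS, ΔL, ΔJ.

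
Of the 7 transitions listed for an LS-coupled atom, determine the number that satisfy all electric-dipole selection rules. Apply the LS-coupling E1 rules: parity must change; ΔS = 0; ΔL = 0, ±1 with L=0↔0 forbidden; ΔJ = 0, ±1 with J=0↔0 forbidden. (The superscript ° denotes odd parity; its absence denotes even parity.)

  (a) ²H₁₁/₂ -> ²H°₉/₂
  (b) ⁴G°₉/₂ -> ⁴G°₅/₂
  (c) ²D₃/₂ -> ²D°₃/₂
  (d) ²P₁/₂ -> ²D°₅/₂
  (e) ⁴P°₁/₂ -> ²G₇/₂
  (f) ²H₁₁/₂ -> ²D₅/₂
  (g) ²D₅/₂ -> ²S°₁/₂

(a) allowed
(b) forbidden (parity, ΔJ fail)
(c) allowed
(d) forbidden (ΔJ fails)
(e) forbidden (ΔS, ΔL, ΔJ fail)
(f) forbidden (parity, ΔL, ΔJ fail)
(g) forbidden (ΔL, ΔJ fail)
Total allowed: 2 of 7.

2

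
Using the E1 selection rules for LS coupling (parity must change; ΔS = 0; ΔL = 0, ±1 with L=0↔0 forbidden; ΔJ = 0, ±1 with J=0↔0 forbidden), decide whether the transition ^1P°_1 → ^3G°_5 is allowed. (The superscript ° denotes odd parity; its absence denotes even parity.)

forbidden

Parity must change: odd → odd — fails.
ΔS = 0: S: 0 → 1 — fails.
ΔL = 0, ±1 (not L=0↔0): L: 1 → 4, ΔL = +3 — fails.
ΔJ = 0, ±1 (not J=0↔0): J: 1 → 5, ΔJ = +4 — fails.
Rule(s) violated: parity, ΔS, ΔL, ΔJ.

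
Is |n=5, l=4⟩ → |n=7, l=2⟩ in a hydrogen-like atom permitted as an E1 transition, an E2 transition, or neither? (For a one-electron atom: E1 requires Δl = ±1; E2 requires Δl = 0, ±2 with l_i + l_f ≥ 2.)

Δl = 2 − 4 = -2; l_i + l_f = 6.
E1 (Δl = ±1): not satisfied.
E2 (Δl = 0,±2, l_i+l_f ≥ 2): satisfied.

E2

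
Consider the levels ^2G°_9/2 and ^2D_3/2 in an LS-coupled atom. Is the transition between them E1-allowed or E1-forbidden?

Initial level: S=1/2, L=4, J=9/2, parity odd. Final level: S=1/2, L=2, J=3/2, parity even.
Parity must change: odd → even — satisfied.
ΔS = 0: S: 1/2 → 1/2 — satisfied.
ΔL = 0, ±1 (not L=0↔0): L: 4 → 2, ΔL = -2 — violated.
ΔJ = 0, ±1 (not J=0↔0): J: 9/2 → 3/2, ΔJ = -3 — violated.
Rule(s) violated: ΔL, ΔJ.

forbidden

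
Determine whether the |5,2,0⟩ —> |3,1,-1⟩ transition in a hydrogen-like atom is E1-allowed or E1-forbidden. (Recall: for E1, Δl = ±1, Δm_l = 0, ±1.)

allowed

l: 2 → 1 (Δl = -1). Δl = ±1 ✓.
m_l: 0 → -1 (Δm_l = -1). |Δm_l| ≤ 1 ✓.
All E1 selection rules are satisfied.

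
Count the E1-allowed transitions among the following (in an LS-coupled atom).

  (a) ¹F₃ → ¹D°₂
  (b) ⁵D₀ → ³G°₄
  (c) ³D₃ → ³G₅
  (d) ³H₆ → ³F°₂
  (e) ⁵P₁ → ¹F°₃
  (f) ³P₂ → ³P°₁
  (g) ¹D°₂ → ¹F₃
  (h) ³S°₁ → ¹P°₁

(a) allowed
(b) forbidden (ΔS, ΔL, ΔJ fail)
(c) forbidden (parity, ΔL, ΔJ fail)
(d) forbidden (ΔL, ΔJ fail)
(e) forbidden (ΔS, ΔL, ΔJ fail)
(f) allowed
(g) allowed
(h) forbidden (parity, ΔS fail)
Total allowed: 3 of 8.

3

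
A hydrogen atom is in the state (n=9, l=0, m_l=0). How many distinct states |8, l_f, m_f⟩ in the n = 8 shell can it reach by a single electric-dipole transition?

E1 requires Δl = ±1, so l_f ∈ {-1, 1}; with 0 ≤ l_f ≤ n_f−1 = 7, the allowed l_f values are {1}.
For l_f = 1: m_f ∈ {m_i−1, m_i, m_i+1} ∩ [−1, 1] = {-1, 0, 1} → 3 states.
Total: 3.

3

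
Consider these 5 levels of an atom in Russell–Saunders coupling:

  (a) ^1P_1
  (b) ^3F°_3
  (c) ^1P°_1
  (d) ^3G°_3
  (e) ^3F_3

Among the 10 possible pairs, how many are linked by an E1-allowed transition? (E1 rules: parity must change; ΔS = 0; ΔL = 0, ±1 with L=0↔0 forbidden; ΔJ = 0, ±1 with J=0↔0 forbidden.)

(a)–(b): forbidden (ΔS, ΔL, ΔJ).
(a)–(c): allowed.
(a)–(d): forbidden (ΔS, ΔL, ΔJ).
(a)–(e): forbidden (parity, ΔS, ΔL, ΔJ).
(b)–(c): forbidden (parity, ΔS, ΔL, ΔJ).
(b)–(d): forbidden (parity).
(b)–(e): allowed.
(c)–(d): forbidden (parity, ΔS, ΔL, ΔJ).
(c)–(e): forbidden (ΔS, ΔL, ΔJ).
(d)–(e): allowed.
Allowed pairs: 3 of 10.

3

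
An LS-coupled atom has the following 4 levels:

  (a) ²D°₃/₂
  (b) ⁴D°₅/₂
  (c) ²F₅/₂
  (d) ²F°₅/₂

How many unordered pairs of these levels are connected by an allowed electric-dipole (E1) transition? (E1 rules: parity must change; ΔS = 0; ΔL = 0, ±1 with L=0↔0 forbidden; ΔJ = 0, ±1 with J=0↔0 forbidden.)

(a)–(b): forbidden (parity, ΔS).
(a)–(c): allowed.
(a)–(d): forbidden (parity).
(b)–(c): forbidden (ΔS).
(b)–(d): forbidden (parity, ΔS).
(c)–(d): allowed.
Allowed pairs: 2 of 6.

2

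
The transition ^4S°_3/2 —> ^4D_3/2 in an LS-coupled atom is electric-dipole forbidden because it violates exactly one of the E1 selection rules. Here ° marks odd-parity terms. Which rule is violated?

Parity must change: odd → even — ✓.
ΔS = 0: S: 3/2 → 3/2 — ✓.
ΔL = 0, ±1 (not L=0↔0): L: 0 → 2, ΔL = +2 — ✗.
ΔJ = 0, ±1 (not J=0↔0): J: 3/2 → 3/2, ΔJ = +0 — ✓.

the ΔL = 0, ±1 rule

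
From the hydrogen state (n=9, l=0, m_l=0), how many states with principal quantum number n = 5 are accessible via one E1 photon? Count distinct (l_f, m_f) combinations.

3

E1 requires Δl = ±1, so l_f ∈ {-1, 1}; with 0 ≤ l_f ≤ n_f−1 = 4, the allowed l_f values are {1}.
For l_f = 1: m_f ∈ {m_i−1, m_i, m_i+1} ∩ [−1, 1] = {-1, 0, 1} → 3 states.
Total: 3.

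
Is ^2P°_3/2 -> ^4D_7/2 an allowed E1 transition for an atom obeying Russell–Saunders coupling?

Parity must change: odd → even — ok.
ΔS = 0: S: 1/2 → 3/2 — fails.
ΔL = 0, ±1 (not L=0↔0): L: 1 → 2, ΔL = +1 — ok.
ΔJ = 0, ±1 (not J=0↔0): J: 3/2 → 7/2, ΔJ = +2 — fails.
Rule(s) violated: ΔS, ΔJ.

forbidden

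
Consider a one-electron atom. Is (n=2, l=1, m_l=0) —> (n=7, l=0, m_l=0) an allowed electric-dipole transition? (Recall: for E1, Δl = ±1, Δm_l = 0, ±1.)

Initial l = 1, final l = 0, so Δl = -1. E1 requires Δl = ±1: ✓.
m_l: 0 → 0 (Δm_l = +0). |Δm_l| ≤ 1 ✓.
All E1 selection rules are satisfied.

allowed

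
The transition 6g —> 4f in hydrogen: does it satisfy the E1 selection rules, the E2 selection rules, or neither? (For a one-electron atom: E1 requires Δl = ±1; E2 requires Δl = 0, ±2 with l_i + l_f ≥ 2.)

Δl = 3 − 4 = -1; l_i + l_f = 7.
E1 (Δl = ±1): satisfied.
E2 (Δl = 0,±2, l_i+l_f ≥ 2): not satisfied.

E1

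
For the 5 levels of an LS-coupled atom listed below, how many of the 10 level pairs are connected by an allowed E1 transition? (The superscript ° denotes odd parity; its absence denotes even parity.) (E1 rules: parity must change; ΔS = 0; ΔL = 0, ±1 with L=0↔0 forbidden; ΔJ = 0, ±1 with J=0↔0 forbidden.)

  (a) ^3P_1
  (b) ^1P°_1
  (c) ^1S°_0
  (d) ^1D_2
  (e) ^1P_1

3

(a)–(b): forbidden (ΔS).
(a)–(c): forbidden (ΔS).
(a)–(d): forbidden (parity, ΔS).
(a)–(e): forbidden (parity, ΔS).
(b)–(c): forbidden (parity).
(b)–(d): allowed.
(b)–(e): allowed.
(c)–(d): forbidden (ΔL, ΔJ).
(c)–(e): allowed.
(d)–(e): forbidden (parity).
Allowed pairs: 3 of 10.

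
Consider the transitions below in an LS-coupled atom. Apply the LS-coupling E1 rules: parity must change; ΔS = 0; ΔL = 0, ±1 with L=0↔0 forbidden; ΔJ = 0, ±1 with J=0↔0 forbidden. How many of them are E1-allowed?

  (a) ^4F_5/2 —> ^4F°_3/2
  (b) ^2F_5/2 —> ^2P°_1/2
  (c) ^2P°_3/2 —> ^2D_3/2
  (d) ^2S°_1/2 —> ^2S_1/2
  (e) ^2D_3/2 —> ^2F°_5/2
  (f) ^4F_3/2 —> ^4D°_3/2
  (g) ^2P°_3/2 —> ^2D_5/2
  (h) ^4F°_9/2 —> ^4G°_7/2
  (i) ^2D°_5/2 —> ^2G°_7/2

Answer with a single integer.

5

(a) allowed
(b) forbidden (ΔL, ΔJ fail)
(c) allowed
(d) forbidden (ΔL fails)
(e) allowed
(f) allowed
(g) allowed
(h) forbidden (parity fails)
(i) forbidden (parity, ΔL fail)
Total allowed: 5 of 9.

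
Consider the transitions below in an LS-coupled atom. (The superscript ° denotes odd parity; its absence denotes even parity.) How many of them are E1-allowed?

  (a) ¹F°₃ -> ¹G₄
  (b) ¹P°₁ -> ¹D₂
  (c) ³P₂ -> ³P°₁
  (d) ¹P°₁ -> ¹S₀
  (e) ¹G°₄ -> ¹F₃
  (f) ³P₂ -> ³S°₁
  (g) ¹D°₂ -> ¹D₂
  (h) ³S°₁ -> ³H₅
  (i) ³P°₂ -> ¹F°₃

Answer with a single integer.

(a) allowed
(b) allowed
(c) allowed
(d) allowed
(e) allowed
(f) allowed
(g) allowed
(h) forbidden (ΔL, ΔJ fail)
(i) forbidden (parity, ΔS, ΔL fail)
Total allowed: 7 of 9.

7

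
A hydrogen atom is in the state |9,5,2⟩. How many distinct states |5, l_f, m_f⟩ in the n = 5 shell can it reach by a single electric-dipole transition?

3

E1 requires Δl = ±1, so l_f ∈ {4, 6}; with 0 ≤ l_f ≤ n_f−1 = 4, the allowed l_f values are {4}.
For l_f = 4: m_f ∈ {m_i−1, m_i, m_i+1} ∩ [−4, 4] = {1, 2, 3} → 3 states.
Total: 3.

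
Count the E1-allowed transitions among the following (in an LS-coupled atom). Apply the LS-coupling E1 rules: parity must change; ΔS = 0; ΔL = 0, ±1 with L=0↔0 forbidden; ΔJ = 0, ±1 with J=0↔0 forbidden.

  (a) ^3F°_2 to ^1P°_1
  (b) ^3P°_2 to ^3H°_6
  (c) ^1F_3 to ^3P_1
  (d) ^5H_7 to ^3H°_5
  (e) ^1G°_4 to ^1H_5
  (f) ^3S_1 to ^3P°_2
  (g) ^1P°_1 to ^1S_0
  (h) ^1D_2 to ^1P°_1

4

(a) forbidden (parity, ΔS, ΔL fail)
(b) forbidden (parity, ΔL, ΔJ fail)
(c) forbidden (parity, ΔS, ΔL, ΔJ fail)
(d) forbidden (ΔS, ΔJ fail)
(e) allowed
(f) allowed
(g) allowed
(h) allowed
Total allowed: 4 of 8.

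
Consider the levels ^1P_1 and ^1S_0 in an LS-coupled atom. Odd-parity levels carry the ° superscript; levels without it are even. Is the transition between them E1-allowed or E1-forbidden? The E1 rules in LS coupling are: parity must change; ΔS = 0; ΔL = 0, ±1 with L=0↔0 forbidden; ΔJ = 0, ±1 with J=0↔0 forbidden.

Reading off the term symbols: S 0→0, L 1→0, J 1→0, parity even→even.
Parity must change: even → even — violated.
ΔS = 0: S: 0 → 0 — satisfied.
ΔL = 0, ±1 (not L=0↔0): L: 1 → 0, ΔL = -1 — satisfied.
ΔJ = 0, ±1 (not J=0↔0): J: 1 → 0, ΔJ = -1 — satisfied.
Rule(s) violated: parity.

forbidden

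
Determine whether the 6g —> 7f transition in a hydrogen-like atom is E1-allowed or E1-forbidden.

allowed

l: 4 → 3 (Δl = -1). Δl = ±1 ok.
All E1 selection rules are satisfied.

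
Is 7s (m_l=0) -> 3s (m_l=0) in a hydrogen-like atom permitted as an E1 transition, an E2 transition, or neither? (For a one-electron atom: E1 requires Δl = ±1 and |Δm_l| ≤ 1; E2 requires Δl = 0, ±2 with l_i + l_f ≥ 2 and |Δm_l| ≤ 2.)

Δl = 0 − 0 = +0; l_i + l_f = 0.
Δm_l = +0.
E1 (Δl = ±1, |Δm_l| ≤ 1): not satisfied.
E2 (Δl = 0,±2, l_i+l_f ≥ 2, |Δm_l| ≤ 2): not satisfied.

neither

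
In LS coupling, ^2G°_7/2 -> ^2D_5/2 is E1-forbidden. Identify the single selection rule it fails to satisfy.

the ΔL = 0, ±1 rule

Initial level: S=1/2, L=4, J=7/2, parity odd. Final level: S=1/2, L=2, J=5/2, parity even.
Parity must change: odd → even — ok.
ΔS = 0: S: 1/2 → 1/2 — ok.
ΔL = 0, ±1 (not L=0↔0): L: 4 → 2, ΔL = -2 — fails.
ΔJ = 0, ±1 (not J=0↔0): J: 7/2 → 5/2, ΔJ = -1 — ok.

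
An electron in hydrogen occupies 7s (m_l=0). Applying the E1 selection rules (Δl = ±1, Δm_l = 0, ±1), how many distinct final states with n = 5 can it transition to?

E1 requires Δl = ±1, so l_f ∈ {-1, 1}; with 0 ≤ l_f ≤ n_f−1 = 4, the allowed l_f values are {1}.
For l_f = 1: m_f ∈ {m_i−1, m_i, m_i+1} ∩ [−1, 1] = {-1, 0, 1} → 3 states.
Total: 3.

3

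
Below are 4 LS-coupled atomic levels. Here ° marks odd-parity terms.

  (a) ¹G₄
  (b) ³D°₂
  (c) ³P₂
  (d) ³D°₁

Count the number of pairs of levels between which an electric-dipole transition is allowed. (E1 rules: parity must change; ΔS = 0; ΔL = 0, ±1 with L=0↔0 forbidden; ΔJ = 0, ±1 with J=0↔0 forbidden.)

(a)–(b): forbidden (ΔS, ΔL, ΔJ).
(a)–(c): forbidden (parity, ΔS, ΔL, ΔJ).
(a)–(d): forbidden (ΔS, ΔL, ΔJ).
(b)–(c): allowed.
(b)–(d): forbidden (parity).
(c)–(d): allowed.
Allowed pairs: 2 of 6.

2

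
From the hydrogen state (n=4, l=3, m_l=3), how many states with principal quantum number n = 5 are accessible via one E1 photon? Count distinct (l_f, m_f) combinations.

E1 requires Δl = ±1, so l_f ∈ {2, 4}; with 0 ≤ l_f ≤ n_f−1 = 4, the allowed l_f values are {2, 4}.
For l_f = 2: m_f ∈ {m_i−1, m_i, m_i+1} ∩ [−2, 2] = {2} → 1 state.
For l_f = 4: m_f ∈ {m_i−1, m_i, m_i+1} ∩ [−4, 4] = {2, 3, 4} → 3 states.
Total: 4.

4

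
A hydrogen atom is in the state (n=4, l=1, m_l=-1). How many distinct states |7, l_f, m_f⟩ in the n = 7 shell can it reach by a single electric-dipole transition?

4

E1 requires Δl = ±1, so l_f ∈ {0, 2}; with 0 ≤ l_f ≤ n_f−1 = 6, the allowed l_f values are {0, 2}.
For l_f = 0: m_f ∈ {m_i−1, m_i, m_i+1} ∩ [−0, 0] = {0} → 1 state.
For l_f = 2: m_f ∈ {m_i−1, m_i, m_i+1} ∩ [−2, 2] = {-2, -1, 0} → 3 states.
Total: 4.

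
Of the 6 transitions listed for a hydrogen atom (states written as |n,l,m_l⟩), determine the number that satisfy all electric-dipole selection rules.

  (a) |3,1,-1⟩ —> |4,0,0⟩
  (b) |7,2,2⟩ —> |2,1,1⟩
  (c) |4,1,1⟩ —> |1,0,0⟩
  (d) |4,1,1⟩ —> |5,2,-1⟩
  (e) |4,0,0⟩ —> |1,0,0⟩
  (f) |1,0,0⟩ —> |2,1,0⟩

(a) allowed
(b) allowed
(c) allowed
(d) forbidden — Δm_l = -2 (E1 requires Δm_l = 0, ±1)
(e) forbidden — Δl = +0 (E1 requires Δl = ±1)
(f) allowed
Total allowed: 4 of 6.

4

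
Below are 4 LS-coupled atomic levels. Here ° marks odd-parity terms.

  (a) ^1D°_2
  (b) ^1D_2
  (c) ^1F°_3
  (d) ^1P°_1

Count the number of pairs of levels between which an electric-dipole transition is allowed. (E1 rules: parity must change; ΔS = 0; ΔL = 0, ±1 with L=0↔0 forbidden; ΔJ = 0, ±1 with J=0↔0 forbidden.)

3

(a)–(b): allowed.
(a)–(c): forbidden (parity).
(a)–(d): forbidden (parity).
(b)–(c): allowed.
(b)–(d): allowed.
(c)–(d): forbidden (parity, ΔL, ΔJ).
Allowed pairs: 3 of 6.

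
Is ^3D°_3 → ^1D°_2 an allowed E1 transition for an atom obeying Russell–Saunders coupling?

Reading off the term symbols: S 1→0, L 2→2, J 3→2, parity odd→odd.
ΔS = 0: S: 1 → 0 — violated.
ΔJ = 0, ±1 (not J=0↔0): J: 3 → 2, ΔJ = -1 — satisfied.
ΔL = 0, ±1 (not L=0↔0): L: 2 → 2, ΔL = +0 — satisfied.
Parity must change: odd → odd — violated.
Rule(s) violated: parity, ΔS.

forbidden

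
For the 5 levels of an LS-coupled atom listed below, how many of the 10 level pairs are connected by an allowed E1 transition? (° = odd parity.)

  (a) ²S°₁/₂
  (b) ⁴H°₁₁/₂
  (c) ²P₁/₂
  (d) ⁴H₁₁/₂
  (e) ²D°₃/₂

(a)–(b): forbidden (parity, ΔS, ΔL, ΔJ).
(a)–(c): allowed.
(a)–(d): forbidden (ΔS, ΔL, ΔJ).
(a)–(e): forbidden (parity, ΔL).
(b)–(c): forbidden (ΔS, ΔL, ΔJ).
(b)–(d): allowed.
(b)–(e): forbidden (parity, ΔS, ΔL, ΔJ).
(c)–(d): forbidden (parity, ΔS, ΔL, ΔJ).
(c)–(e): allowed.
(d)–(e): forbidden (ΔS, ΔL, ΔJ).
Allowed pairs: 3 of 10.

3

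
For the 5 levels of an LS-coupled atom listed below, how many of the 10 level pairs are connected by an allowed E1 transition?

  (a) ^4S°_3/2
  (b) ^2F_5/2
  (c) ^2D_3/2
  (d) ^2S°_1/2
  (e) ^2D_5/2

(a)–(b): forbidden (ΔS, ΔL).
(a)–(c): forbidden (ΔS, ΔL).
(a)–(d): forbidden (parity, ΔS, ΔL).
(a)–(e): forbidden (ΔS, ΔL).
(b)–(c): forbidden (parity).
(b)–(d): forbidden (ΔL, ΔJ).
(b)–(e): forbidden (parity).
(c)–(d): forbidden (ΔL).
(c)–(e): forbidden (parity).
(d)–(e): forbidden (ΔL, ΔJ).
Allowed pairs: 0 of 10.

0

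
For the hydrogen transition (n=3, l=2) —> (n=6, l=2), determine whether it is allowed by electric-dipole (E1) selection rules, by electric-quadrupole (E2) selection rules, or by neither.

E2

Δl = 2 − 2 = +0; l_i + l_f = 4.
E1 (Δl = ±1): not satisfied.
E2 (Δl = 0,±2, l_i+l_f ≥ 2): satisfied.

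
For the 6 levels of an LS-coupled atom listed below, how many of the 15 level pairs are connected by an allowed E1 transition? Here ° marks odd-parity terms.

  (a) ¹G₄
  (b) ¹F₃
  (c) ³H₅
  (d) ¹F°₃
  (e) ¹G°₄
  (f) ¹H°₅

5

(a)–(b): forbidden (parity).
(a)–(c): forbidden (parity, ΔS).
(a)–(d): allowed.
(a)–(e): allowed.
(a)–(f): allowed.
(b)–(c): forbidden (parity, ΔS, ΔL, ΔJ).
(b)–(d): allowed.
(b)–(e): allowed.
(b)–(f): forbidden (ΔL, ΔJ).
(c)–(d): forbidden (ΔS, ΔL, ΔJ).
(c)–(e): forbidden (ΔS).
(c)–(f): forbidden (ΔS).
(d)–(e): forbidden (parity).
(d)–(f): forbidden (parity, ΔL, ΔJ).
(e)–(f): forbidden (parity).
Allowed pairs: 5 of 15.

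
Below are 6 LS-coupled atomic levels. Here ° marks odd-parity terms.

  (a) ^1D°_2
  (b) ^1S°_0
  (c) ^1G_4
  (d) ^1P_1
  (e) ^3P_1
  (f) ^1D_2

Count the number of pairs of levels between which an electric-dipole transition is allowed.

3

(a)–(b): forbidden (parity, ΔL, ΔJ).
(a)–(c): forbidden (ΔL, ΔJ).
(a)–(d): allowed.
(a)–(e): forbidden (ΔS).
(a)–(f): allowed.
(b)–(c): forbidden (ΔL, ΔJ).
(b)–(d): allowed.
(b)–(e): forbidden (ΔS).
(b)–(f): forbidden (ΔL, ΔJ).
(c)–(d): forbidden (parity, ΔL, ΔJ).
(c)–(e): forbidden (parity, ΔS, ΔL, ΔJ).
(c)–(f): forbidden (parity, ΔL, ΔJ).
(d)–(e): forbidden (parity, ΔS).
(d)–(f): forbidden (parity).
(e)–(f): forbidden (parity, ΔS).
Allowed pairs: 3 of 15.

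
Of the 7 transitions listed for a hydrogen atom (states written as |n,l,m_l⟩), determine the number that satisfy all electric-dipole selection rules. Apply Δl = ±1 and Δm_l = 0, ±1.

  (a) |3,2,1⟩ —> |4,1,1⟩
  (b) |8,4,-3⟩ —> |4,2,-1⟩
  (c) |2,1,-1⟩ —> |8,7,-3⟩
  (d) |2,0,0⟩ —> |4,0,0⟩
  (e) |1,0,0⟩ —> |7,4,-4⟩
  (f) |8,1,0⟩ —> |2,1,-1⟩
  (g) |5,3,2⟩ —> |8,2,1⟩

2

(a) allowed
(b) forbidden — Δl = -2 (E1 requires Δl = ±1); Δm_l = +2 (E1 requires Δm_l = 0, ±1)
(c) forbidden — Δl = +6 (E1 requires Δl = ±1); Δm_l = -2 (E1 requires Δm_l = 0, ±1)
(d) forbidden — Δl = +0 (E1 requires Δl = ±1)
(e) forbidden — Δl = +4 (E1 requires Δl = ±1); Δm_l = -4 (E1 requires Δm_l = 0, ±1)
(f) forbidden — Δl = +0 (E1 requires Δl = ±1)
(g) allowed
Total allowed: 2 of 7.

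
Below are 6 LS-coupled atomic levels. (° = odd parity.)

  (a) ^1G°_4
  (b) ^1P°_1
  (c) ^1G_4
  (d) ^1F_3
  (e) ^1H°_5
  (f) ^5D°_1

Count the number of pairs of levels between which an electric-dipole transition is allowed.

3

(a)–(b): forbidden (parity, ΔL, ΔJ).
(a)–(c): allowed.
(a)–(d): allowed.
(a)–(e): forbidden (parity).
(a)–(f): forbidden (parity, ΔS, ΔL, ΔJ).
(b)–(c): forbidden (ΔL, ΔJ).
(b)–(d): forbidden (ΔL, ΔJ).
(b)–(e): forbidden (parity, ΔL, ΔJ).
(b)–(f): forbidden (parity, ΔS).
(c)–(d): forbidden (parity).
(c)–(e): allowed.
(c)–(f): forbidden (ΔS, ΔL, ΔJ).
(d)–(e): forbidden (ΔL, ΔJ).
(d)–(f): forbidden (ΔS, ΔJ).
(e)–(f): forbidden (parity, ΔS, ΔL, ΔJ).
Allowed pairs: 3 of 15.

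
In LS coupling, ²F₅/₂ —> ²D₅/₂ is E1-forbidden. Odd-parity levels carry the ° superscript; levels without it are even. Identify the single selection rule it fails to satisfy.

parity

Reading off the term symbols: S 1/2→1/2, L 3→2, J 5/2→5/2, parity even→even.
Parity must change: even → even — fails.
ΔL = 0, ±1 (not L=0↔0): L: 3 → 2, ΔL = -1 — passes.
ΔJ = 0, ±1 (not J=0↔0): J: 5/2 → 5/2, ΔJ = +0 — passes.
ΔS = 0: S: 1/2 → 1/2 — passes.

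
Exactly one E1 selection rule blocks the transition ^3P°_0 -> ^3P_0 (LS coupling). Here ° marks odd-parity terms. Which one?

the J=0 ↔ J=0 exclusion

Parity must change: odd → even — ok.
ΔS = 0: S: 1 → 1 — ok.
ΔL = 0, ±1 (not L=0↔0): L: 1 → 1, ΔL = +0 — ok.
ΔJ = 0, ±1 (not J=0↔0): J: 0 → 0, ΔJ = +0 — fails.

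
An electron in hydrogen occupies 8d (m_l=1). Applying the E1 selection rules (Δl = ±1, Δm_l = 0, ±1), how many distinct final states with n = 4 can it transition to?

E1 requires Δl = ±1, so l_f ∈ {1, 3}; with 0 ≤ l_f ≤ n_f−1 = 3, the allowed l_f values are {1, 3}.
For l_f = 1: m_f ∈ {m_i−1, m_i, m_i+1} ∩ [−1, 1] = {0, 1} → 2 states.
For l_f = 3: m_f ∈ {m_i−1, m_i, m_i+1} ∩ [−3, 3] = {0, 1, 2} → 3 states.
Total: 5.

5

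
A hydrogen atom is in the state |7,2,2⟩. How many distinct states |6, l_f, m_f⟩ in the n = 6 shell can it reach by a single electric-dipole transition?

E1 requires Δl = ±1, so l_f ∈ {1, 3}; with 0 ≤ l_f ≤ n_f−1 = 5, the allowed l_f values are {1, 3}.
For l_f = 1: m_f ∈ {m_i−1, m_i, m_i+1} ∩ [−1, 1] = {1} → 1 state.
For l_f = 3: m_f ∈ {m_i−1, m_i, m_i+1} ∩ [−3, 3] = {1, 2, 3} → 3 states.
Total: 4.

4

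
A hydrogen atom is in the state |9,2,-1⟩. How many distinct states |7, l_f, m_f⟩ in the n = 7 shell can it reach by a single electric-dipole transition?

5

E1 requires Δl = ±1, so l_f ∈ {1, 3}; with 0 ≤ l_f ≤ n_f−1 = 6, the allowed l_f values are {1, 3}.
For l_f = 1: m_f ∈ {m_i−1, m_i, m_i+1} ∩ [−1, 1] = {-1, 0} → 2 states.
For l_f = 3: m_f ∈ {m_i−1, m_i, m_i+1} ∩ [−3, 3] = {-2, -1, 0} → 3 states.
Total: 5.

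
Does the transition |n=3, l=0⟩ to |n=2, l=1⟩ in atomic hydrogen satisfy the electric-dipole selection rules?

Initial l = 0, final l = 1, so Δl = +1. E1 requires Δl = ±1: passes.
All E1 selection rules are satisfied.

allowed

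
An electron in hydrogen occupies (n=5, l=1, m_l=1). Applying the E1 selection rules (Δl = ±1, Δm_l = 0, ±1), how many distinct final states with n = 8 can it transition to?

E1 requires Δl = ±1, so l_f ∈ {0, 2}; with 0 ≤ l_f ≤ n_f−1 = 7, the allowed l_f values are {0, 2}.
For l_f = 0: m_f ∈ {m_i−1, m_i, m_i+1} ∩ [−0, 0] = {0} → 1 state.
For l_f = 2: m_f ∈ {m_i−1, m_i, m_i+1} ∩ [−2, 2] = {0, 1, 2} → 3 states.
Total: 4.

4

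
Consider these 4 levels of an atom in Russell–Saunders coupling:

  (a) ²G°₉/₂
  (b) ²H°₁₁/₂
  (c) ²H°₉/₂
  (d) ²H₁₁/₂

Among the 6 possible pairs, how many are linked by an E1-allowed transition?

(a)–(b): forbidden (parity).
(a)–(c): forbidden (parity).
(a)–(d): allowed.
(b)–(c): forbidden (parity).
(b)–(d): allowed.
(c)–(d): allowed.
Allowed pairs: 3 of 6.

3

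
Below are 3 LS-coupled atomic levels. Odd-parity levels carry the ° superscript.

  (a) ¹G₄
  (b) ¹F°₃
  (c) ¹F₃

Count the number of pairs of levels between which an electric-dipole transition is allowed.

2

(a)–(b): allowed.
(a)–(c): forbidden (parity).
(b)–(c): allowed.
Allowed pairs: 2 of 3.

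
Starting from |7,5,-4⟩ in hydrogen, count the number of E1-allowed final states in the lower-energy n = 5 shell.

E1 requires Δl = ±1, so l_f ∈ {4, 6}; with 0 ≤ l_f ≤ n_f−1 = 4, the allowed l_f values are {4}.
For l_f = 4: m_f ∈ {m_i−1, m_i, m_i+1} ∩ [−4, 4] = {-4, -3} → 2 states.
Total: 2.

2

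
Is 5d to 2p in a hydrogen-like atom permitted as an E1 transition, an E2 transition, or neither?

Δl = 1 − 2 = -1; l_i + l_f = 3.
E1 (Δl = ±1): satisfied.
E2 (Δl = 0,±2, l_i+l_f ≥ 2): not satisfied.

E1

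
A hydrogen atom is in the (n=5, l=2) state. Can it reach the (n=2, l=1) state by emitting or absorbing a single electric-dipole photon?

allowed

Initial l = 2, final l = 1, so Δl = -1. E1 requires Δl = ±1: passes.
All E1 selection rules are satisfied.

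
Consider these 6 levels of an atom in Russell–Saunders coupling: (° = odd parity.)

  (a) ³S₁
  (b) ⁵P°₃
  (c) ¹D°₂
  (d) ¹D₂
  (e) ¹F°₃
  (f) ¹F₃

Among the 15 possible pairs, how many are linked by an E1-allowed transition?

(a)–(b): forbidden (ΔS, ΔJ).
(a)–(c): forbidden (ΔS, ΔL).
(a)–(d): forbidden (parity, ΔS, ΔL).
(a)–(e): forbidden (ΔS, ΔL, ΔJ).
(a)–(f): forbidden (parity, ΔS, ΔL, ΔJ).
(b)–(c): forbidden (parity, ΔS).
(b)–(d): forbidden (ΔS).
(b)–(e): forbidden (parity, ΔS, ΔL).
(b)–(f): forbidden (ΔS, ΔL).
(c)–(d): allowed.
(c)–(e): forbidden (parity).
(c)–(f): allowed.
(d)–(e): allowed.
(d)–(f): forbidden (parity).
(e)–(f): allowed.
Allowed pairs: 4 of 15.

4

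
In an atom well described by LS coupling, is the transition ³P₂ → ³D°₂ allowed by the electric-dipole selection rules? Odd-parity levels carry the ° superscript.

allowed

ΔJ = 0, ±1 (not J=0↔0): J: 2 → 2, ΔJ = +0 — satisfied.
ΔS = 0: S: 1 → 1 — satisfied.
Parity must change: even → odd — satisfied.
ΔL = 0, ±1 (not L=0↔0): L: 1 → 2, ΔL = +1 — satisfied.
All four E1 rules are satisfied.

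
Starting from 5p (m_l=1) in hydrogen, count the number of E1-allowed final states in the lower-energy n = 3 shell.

4

E1 requires Δl = ±1, so l_f ∈ {0, 2}; with 0 ≤ l_f ≤ n_f−1 = 2, the allowed l_f values are {0, 2}.
For l_f = 0: m_f ∈ {m_i−1, m_i, m_i+1} ∩ [−0, 0] = {0} → 1 state.
For l_f = 2: m_f ∈ {m_i−1, m_i, m_i+1} ∩ [−2, 2] = {0, 1, 2} → 3 states.
Total: 4.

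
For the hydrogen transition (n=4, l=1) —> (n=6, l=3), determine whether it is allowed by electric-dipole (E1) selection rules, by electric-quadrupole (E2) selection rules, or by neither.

E2

Δl = 3 − 1 = +2; l_i + l_f = 4.
E1 (Δl = ±1): not satisfied.
E2 (Δl = 0,±2, l_i+l_f ≥ 2): satisfied.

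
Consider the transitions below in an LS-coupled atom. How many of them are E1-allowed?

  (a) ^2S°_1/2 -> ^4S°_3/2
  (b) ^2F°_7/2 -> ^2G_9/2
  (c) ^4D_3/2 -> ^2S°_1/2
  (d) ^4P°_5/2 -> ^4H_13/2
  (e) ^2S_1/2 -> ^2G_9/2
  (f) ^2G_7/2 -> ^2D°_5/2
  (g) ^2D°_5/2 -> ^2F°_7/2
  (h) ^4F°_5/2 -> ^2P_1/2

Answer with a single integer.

(a) forbidden (parity, ΔS, ΔL fail)
(b) allowed
(c) forbidden (ΔS, ΔL fail)
(d) forbidden (ΔL, ΔJ fail)
(e) forbidden (parity, ΔL, ΔJ fail)
(f) forbidden (ΔL fails)
(g) forbidden (parity fails)
(h) forbidden (ΔS, ΔL, ΔJ fail)
Total allowed: 1 of 8.

1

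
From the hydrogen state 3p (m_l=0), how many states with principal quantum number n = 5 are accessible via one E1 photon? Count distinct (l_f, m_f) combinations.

E1 requires Δl = ±1, so l_f ∈ {0, 2}; with 0 ≤ l_f ≤ n_f−1 = 4, the allowed l_f values are {0, 2}.
For l_f = 0: m_f ∈ {m_i−1, m_i, m_i+1} ∩ [−0, 0] = {0} → 1 state.
For l_f = 2: m_f ∈ {m_i−1, m_i, m_i+1} ∩ [−2, 2] = {-1, 0, 1} → 3 states.
Total: 4.

4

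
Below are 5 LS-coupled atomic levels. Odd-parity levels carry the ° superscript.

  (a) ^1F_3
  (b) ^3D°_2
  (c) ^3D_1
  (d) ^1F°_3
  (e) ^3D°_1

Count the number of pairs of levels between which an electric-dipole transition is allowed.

(a)–(b): forbidden (ΔS).
(a)–(c): forbidden (parity, ΔS, ΔJ).
(a)–(d): allowed.
(a)–(e): forbidden (ΔS, ΔJ).
(b)–(c): allowed.
(b)–(d): forbidden (parity, ΔS).
(b)–(e): forbidden (parity).
(c)–(d): forbidden (ΔS, ΔJ).
(c)–(e): allowed.
(d)–(e): forbidden (parity, ΔS, ΔJ).
Allowed pairs: 3 of 10.

3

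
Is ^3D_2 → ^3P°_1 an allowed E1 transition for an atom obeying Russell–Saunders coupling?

Initial level: S=1, L=2, J=2, parity even. Final level: S=1, L=1, J=1, parity odd.
Parity must change: even → odd — ok.
ΔS = 0: S: 1 → 1 — ok.
ΔL = 0, ±1 (not L=0↔0): L: 2 → 1, ΔL = -1 — ok.
ΔJ = 0, ±1 (not J=0↔0): J: 2 → 1, ΔJ = -1 — ok.
All four E1 rules are satisfied.

allowed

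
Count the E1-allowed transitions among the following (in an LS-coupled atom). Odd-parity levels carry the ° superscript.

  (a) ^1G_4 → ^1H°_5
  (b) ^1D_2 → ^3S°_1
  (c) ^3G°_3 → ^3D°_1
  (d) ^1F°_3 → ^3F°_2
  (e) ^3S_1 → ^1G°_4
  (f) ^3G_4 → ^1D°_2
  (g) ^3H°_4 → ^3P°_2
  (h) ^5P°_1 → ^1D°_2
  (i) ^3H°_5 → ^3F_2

(a) allowed
(b) forbidden (ΔS, ΔL fail)
(c) forbidden (parity, ΔL, ΔJ fail)
(d) forbidden (parity, ΔS fail)
(e) forbidden (ΔS, ΔL, ΔJ fail)
(f) forbidden (ΔS, ΔL, ΔJ fail)
(g) forbidden (parity, ΔL, ΔJ fail)
(h) forbidden (parity, ΔS fail)
(i) forbidden (ΔL, ΔJ fail)
Total allowed: 1 of 9.

1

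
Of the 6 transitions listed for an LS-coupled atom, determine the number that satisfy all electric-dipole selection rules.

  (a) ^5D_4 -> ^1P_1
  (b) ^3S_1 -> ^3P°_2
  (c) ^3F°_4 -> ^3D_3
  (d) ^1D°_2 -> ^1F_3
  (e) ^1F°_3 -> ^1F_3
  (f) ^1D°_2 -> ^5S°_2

4

(a) forbidden (parity, ΔS, ΔJ fail)
(b) allowed
(c) allowed
(d) allowed
(e) allowed
(f) forbidden (parity, ΔS, ΔL fail)
Total allowed: 4 of 6.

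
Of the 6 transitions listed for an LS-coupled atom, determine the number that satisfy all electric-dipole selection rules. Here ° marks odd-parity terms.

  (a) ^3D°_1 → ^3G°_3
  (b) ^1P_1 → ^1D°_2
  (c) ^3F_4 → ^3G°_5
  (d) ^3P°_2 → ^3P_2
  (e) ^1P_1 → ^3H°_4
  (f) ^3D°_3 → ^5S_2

3

(a) forbidden (parity, ΔL, ΔJ fail)
(b) allowed
(c) allowed
(d) allowed
(e) forbidden (ΔS, ΔL, ΔJ fail)
(f) forbidden (ΔS, ΔL fail)
Total allowed: 3 of 6.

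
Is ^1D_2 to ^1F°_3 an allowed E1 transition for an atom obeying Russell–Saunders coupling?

allowed

ΔL = 0, ±1 (not L=0↔0): L: 2 → 3, ΔL = +1 — ✓.
ΔJ = 0, ±1 (not J=0↔0): J: 2 → 3, ΔJ = +1 — ✓.
ΔS = 0: S: 0 → 0 — ✓.
Parity must change: even → odd — ✓.
All four E1 rules are satisfied.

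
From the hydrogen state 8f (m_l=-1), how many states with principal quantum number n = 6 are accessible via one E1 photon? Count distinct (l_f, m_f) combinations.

E1 requires Δl = ±1, so l_f ∈ {2, 4}; with 0 ≤ l_f ≤ n_f−1 = 5, the allowed l_f values are {2, 4}.
For l_f = 2: m_f ∈ {m_i−1, m_i, m_i+1} ∩ [−2, 2] = {-2, -1, 0} → 3 states.
For l_f = 4: m_f ∈ {m_i−1, m_i, m_i+1} ∩ [−4, 4] = {-2, -1, 0} → 3 states.
Total: 6.

6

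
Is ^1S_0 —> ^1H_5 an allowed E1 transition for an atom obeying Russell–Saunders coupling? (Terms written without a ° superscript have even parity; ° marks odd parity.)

forbidden

Parity must change: even → even — violated.
ΔS = 0: S: 0 → 0 — satisfied.
ΔL = 0, ±1 (not L=0↔0): L: 0 → 5, ΔL = +5 — violated.
ΔJ = 0, ±1 (not J=0↔0): J: 0 → 5, ΔJ = +5 — violated.
Rule(s) violated: parity, ΔL, ΔJ.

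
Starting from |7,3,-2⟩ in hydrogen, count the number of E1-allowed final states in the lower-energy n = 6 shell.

E1 requires Δl = ±1, so l_f ∈ {2, 4}; with 0 ≤ l_f ≤ n_f−1 = 5, the allowed l_f values are {2, 4}.
For l_f = 2: m_f ∈ {m_i−1, m_i, m_i+1} ∩ [−2, 2] = {-2, -1} → 2 states.
For l_f = 4: m_f ∈ {m_i−1, m_i, m_i+1} ∩ [−4, 4] = {-3, -2, -1} → 3 states.
Total: 5.

5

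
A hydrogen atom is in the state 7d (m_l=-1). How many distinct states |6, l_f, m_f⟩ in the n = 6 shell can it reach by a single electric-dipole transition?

E1 requires Δl = ±1, so l_f ∈ {1, 3}; with 0 ≤ l_f ≤ n_f−1 = 5, the allowed l_f values are {1, 3}.
For l_f = 1: m_f ∈ {m_i−1, m_i, m_i+1} ∩ [−1, 1] = {-1, 0} → 2 states.
For l_f = 3: m_f ∈ {m_i−1, m_i, m_i+1} ∩ [−3, 3] = {-2, -1, 0} → 3 states.
Total: 5.

5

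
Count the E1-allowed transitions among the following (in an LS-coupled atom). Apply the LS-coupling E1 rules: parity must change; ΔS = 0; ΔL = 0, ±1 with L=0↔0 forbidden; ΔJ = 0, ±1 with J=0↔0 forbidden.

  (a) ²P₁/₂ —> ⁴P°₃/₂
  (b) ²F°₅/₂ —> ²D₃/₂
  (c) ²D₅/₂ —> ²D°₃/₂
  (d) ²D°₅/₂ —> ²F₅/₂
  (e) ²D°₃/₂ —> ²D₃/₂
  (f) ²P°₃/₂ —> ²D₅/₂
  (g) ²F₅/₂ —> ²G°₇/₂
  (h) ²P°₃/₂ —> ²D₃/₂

(a) forbidden (ΔS fails)
(b) allowed
(c) allowed
(d) allowed
(e) allowed
(f) allowed
(g) allowed
(h) allowed
Total allowed: 7 of 8.

7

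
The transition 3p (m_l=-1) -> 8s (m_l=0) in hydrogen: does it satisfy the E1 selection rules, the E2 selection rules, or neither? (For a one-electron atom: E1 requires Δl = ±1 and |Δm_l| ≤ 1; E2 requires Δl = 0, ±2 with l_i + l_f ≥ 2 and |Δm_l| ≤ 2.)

E1

Δl = 0 − 1 = -1; l_i + l_f = 1.
Δm_l = +1.
E1 (Δl = ±1, |Δm_l| ≤ 1): satisfied.
E2 (Δl = 0,±2, l_i+l_f ≥ 2, |Δm_l| ≤ 2): not satisfied.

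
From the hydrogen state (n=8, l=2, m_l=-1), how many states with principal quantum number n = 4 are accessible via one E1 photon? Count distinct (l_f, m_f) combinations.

5

E1 requires Δl = ±1, so l_f ∈ {1, 3}; with 0 ≤ l_f ≤ n_f−1 = 3, the allowed l_f values are {1, 3}.
For l_f = 1: m_f ∈ {m_i−1, m_i, m_i+1} ∩ [−1, 1] = {-1, 0} → 2 states.
For l_f = 3: m_f ∈ {m_i−1, m_i, m_i+1} ∩ [−3, 3] = {-2, -1, 0} → 3 states.
Total: 5.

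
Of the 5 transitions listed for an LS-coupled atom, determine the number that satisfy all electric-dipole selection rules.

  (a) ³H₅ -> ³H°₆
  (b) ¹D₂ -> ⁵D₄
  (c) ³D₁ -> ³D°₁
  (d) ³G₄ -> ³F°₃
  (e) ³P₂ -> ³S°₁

(a) allowed
(b) forbidden (parity, ΔS, ΔJ fail)
(c) allowed
(d) allowed
(e) allowed
Total allowed: 4 of 5.

4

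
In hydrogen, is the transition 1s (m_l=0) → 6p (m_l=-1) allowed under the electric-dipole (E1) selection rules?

allowed

Δl = 1 − 0 = +1; the E1 rule Δl = ±1 is satisfied.
Δm_l = -1 − (0) = -1. E1 requires Δm_l = 0, ±1: satisfied.
All E1 selection rules are satisfied.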